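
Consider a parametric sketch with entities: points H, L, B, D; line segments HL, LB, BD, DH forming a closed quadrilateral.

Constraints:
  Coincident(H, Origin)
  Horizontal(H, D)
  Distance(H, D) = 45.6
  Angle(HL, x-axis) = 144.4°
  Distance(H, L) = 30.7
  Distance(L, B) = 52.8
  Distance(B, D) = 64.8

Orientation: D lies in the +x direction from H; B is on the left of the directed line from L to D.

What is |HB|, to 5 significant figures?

56.778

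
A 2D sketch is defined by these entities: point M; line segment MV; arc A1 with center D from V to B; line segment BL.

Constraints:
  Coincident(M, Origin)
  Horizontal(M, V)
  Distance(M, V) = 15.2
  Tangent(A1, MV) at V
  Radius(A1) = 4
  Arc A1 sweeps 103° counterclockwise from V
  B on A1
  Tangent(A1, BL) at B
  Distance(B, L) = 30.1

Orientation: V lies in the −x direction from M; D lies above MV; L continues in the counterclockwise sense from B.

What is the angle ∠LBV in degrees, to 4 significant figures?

128.5°

On A1, V sits at bearing -90° from D; a 103° counterclockwise sweep puts B at bearing 13°, so B = D + 4.0·(cos 13°, sin 13°) = (-11.30, 4.900). A1 meets BL tangentially, so DB is at right angles to BL, so BL runs along (−sin 13°, cos 13°); with |BL| = 30.1, L = (-18.07, 34.23). Then cos ∠LBV = BL·BV / (|BL||BV|), giving 128.5°.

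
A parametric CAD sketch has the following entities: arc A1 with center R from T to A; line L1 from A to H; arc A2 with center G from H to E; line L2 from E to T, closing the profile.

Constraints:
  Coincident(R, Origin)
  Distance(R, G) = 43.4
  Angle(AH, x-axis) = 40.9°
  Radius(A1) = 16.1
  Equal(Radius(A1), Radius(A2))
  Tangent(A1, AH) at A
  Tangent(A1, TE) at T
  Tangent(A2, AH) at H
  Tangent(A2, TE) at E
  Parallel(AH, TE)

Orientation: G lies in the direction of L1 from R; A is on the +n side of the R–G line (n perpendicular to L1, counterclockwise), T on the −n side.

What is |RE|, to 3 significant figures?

46.3

Tangency of A1 to both parallel lines with radius 16.1 puts A and T at R ± 16.1·n: A = (-10.5, 12.2), T = (10.5, -12.2). Equal radii place H and E the same way about G: H = G + 16.1·n = (22.3, 40.6), E = G − 16.1·n = (43.3, 16.2). Then |RE| = |E − R| = 46.3.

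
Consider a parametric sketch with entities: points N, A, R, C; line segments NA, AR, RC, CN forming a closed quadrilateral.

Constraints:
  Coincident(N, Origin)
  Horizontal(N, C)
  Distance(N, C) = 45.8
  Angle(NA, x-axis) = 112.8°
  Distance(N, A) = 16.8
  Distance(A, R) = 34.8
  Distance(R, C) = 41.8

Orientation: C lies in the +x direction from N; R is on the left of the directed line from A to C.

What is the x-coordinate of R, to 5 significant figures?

22.502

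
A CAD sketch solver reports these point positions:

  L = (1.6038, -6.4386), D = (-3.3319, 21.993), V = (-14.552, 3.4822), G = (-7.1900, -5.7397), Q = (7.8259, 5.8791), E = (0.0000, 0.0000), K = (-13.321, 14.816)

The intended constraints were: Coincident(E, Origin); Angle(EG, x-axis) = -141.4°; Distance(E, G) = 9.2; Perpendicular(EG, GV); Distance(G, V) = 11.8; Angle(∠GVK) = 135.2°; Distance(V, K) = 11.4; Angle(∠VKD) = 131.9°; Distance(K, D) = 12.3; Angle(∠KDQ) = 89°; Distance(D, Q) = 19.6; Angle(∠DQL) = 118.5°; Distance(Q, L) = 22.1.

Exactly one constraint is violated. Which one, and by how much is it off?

Distance(Q, L) = 22.1 — off by 8.30.

E = (0.00, 0.00) ✓; EG at -141.4° ✓; |EG| = 9.200 ✓; ∠(EG, GV) = 90.00° ✓; |GV| = 11.80 ✓; ∠GVK = 135.2° ✓; |VK| = 11.40 ✓; ∠VKD = 131.9° ✓; |KD| = 12.30 ✓; ∠KDQ = 89.00° ✓; |DQ| = 19.60 ✓; ∠DQL = 118.5° ✓; |QL| = 13.80 ✗.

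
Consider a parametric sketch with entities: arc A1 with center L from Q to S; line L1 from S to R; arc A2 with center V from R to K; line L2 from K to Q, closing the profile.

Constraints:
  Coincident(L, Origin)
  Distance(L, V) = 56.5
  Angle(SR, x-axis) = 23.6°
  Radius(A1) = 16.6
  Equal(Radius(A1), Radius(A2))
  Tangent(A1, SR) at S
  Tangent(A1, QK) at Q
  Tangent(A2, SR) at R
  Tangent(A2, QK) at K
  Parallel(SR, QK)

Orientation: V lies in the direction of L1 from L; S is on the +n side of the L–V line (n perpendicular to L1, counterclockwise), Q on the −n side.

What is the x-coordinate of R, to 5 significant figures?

45.129

The slot axis is L1's direction at 23.6°, so u = (cos 23.6°, sin 23.6°) = (0.91636, 0.40035) and n = (−sin 23.6°, cos 23.6°) = (-0.40035, 0.91636). L is at the origin and V lies 56.5 along u from L, so V = 56.5·u = (51.774, 22.620). Tangency of A1 to both parallel lines with radius 16.6 puts S and Q at L ± 16.6·n: S = (-6.6458, 15.212), Q = (6.6458, -15.212). Equal radii place R and K the same way about V: R = V + 16.6·n = (45.129, 37.831), K = V − 16.6·n = (58.420, 7.4081). So R.x = 45.129.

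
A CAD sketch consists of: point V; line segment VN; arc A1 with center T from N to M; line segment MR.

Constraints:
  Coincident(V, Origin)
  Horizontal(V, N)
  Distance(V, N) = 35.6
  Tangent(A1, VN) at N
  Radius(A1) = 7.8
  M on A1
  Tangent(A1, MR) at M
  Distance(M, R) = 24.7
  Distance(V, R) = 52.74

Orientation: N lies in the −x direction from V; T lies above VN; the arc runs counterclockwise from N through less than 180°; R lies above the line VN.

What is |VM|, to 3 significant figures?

31.1

Checks: |TN| = 7.800 ✓; |TM| = 7.800 ✓; ∠(TM, MR) = 90.00° ✓; |MR| = 24.70 ✓; |VR| = 52.74 ✓.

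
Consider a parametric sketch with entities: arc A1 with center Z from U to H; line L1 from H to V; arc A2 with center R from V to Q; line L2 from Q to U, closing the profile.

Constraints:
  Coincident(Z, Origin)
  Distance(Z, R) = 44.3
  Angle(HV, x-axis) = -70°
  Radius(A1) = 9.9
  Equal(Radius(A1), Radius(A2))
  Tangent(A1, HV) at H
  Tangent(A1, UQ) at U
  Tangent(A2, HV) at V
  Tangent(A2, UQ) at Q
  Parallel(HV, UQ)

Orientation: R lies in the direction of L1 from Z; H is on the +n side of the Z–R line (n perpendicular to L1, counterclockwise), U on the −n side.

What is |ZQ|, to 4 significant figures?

45.39

The slot axis is L1's direction at -70.0°, so u = (cos -70.0°, sin -70.0°) = (0.3420, -0.9397) and n = (−sin -70.0°, cos -70.0°) = (0.9397, 0.3420). Z is at the origin and R lies 44.3 along u from Z, so R = 44.3·u = (15.15, -41.63). Tangency of A1 to both parallel lines with radius 9.9 puts H and U at Z ± 9.9·n: H = (9.303, 3.386), U = (-9.303, -3.386). Equal radii place V and Q the same way about R: V = R + 9.9·n = (24.45, -38.24), Q = R − 9.9·n = (5.849, -45.01). Then |ZQ| = |Q − Z| = 45.39.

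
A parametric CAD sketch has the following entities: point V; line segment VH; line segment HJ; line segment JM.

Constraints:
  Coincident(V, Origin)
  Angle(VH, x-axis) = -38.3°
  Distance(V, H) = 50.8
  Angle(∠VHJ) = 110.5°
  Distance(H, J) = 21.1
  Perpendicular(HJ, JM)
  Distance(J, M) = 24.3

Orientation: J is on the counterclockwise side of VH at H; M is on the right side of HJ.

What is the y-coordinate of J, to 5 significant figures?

-20.554

V is at the origin; VH runs at -38.3° with length 50.8, so H = 50.8·(cos -38.3°, sin -38.3°) = (39.867, -31.485). ∠VHJ = 110.5°, so HJ runs at -38.3° + (180° − 110.5°) = 31.200° from the x-axis; with |HJ| = 21.1, J = H + 21.1·(cos 31.200°, sin 31.200°) = (57.915, -20.554). So J.y = -20.554.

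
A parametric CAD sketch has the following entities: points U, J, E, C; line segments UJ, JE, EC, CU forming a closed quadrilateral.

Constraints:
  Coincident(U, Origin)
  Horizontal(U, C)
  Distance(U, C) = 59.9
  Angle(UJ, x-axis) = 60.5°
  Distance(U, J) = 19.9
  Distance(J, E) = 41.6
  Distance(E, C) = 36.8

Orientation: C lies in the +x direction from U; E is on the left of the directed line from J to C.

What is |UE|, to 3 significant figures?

58.9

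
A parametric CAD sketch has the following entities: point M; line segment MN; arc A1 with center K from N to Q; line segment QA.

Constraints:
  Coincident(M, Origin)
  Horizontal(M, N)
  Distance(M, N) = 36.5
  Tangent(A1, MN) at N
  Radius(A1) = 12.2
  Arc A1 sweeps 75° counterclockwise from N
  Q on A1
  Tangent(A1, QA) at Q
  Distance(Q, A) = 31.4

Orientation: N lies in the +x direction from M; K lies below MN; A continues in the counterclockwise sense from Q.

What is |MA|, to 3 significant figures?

42.7

M is at the origin; M and N share the same y with |MN| = 36.5 and N on the +x side, so N = (36.5, 0.00). A1 meets MN tangentially, so KN is at right angles to MN, so K = N + (0, -12.2) = (36.5, -12.2). On A1, N sits at bearing 90° from K; a 75° counterclockwise sweep puts Q at bearing 165°, so Q = K + 12.2·(cos 165°, sin 165°) = (24.7, -9.04). The tangent condition forces KQ to be normal to QA, so QA runs along (−sin 165°, cos 165°); with |QA| = 31.4, A = (16.6, -39.4). Then |MA| = |A − M| = 42.7.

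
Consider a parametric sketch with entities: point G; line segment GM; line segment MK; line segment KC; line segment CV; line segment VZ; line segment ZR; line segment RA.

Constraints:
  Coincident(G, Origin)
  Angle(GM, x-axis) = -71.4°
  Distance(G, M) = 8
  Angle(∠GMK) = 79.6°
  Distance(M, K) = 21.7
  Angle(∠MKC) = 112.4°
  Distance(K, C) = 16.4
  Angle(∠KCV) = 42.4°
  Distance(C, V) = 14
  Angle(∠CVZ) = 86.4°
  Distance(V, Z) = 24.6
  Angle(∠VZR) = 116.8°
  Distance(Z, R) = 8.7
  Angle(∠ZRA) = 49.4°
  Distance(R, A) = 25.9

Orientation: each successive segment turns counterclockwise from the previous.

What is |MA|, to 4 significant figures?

19.59

G is at the origin; GM runs at -71.4° with length 8.0, so M = (2.552, -7.582). ∠GMK = 79.6° gives MK at 29.00° from the x-axis; with |MK| = 21.7, K = (21.53, 2.938). ∠MKC = 112.4° gives KC at 96.60° from the x-axis; with |KC| = 16.4, C = (19.65, 19.23). ∠KCV = 42.4° gives CV at -125.8° from the x-axis; with |CV| = 14.0, V = (11.46, 7.875). ∠CVZ = 86.4° gives VZ at -32.20° from the x-axis; with |VZ| = 24.6, Z = (32.27, -5.234). ∠VZR = 116.8° gives ZR at 31.00° from the x-axis; with |ZR| = 8.7, R = (39.73, -0.7533). ∠ZRA = 49.4° gives RA at 161.6° from the x-axis; with |RA| = 25.9, A = (15.15, 7.422). Then |MA| = |A − M| = 19.59.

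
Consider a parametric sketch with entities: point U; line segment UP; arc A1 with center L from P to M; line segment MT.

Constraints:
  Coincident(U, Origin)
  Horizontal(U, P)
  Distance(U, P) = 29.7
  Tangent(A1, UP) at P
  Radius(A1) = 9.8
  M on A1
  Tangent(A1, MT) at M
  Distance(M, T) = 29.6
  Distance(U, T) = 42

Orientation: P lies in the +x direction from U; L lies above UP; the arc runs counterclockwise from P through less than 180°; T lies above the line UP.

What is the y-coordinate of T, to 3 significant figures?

38.3

Checks: ∠(LP, PU) = 90.00° ✓; |LM| = 9.800 ✓; ∠(LM, MT) = 90.00° ✓; |MT| = 29.60 ✓; |UT| = 42.00 ✓.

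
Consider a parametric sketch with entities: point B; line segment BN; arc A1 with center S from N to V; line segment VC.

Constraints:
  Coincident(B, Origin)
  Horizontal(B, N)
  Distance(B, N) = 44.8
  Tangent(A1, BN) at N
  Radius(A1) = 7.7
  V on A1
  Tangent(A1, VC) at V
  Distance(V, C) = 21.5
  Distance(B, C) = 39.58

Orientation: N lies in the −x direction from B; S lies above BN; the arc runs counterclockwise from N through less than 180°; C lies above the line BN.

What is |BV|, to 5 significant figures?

37.891

B is at the origin; B and N share the same y with |BN| = 44.8 and N on the −x side, so N = (-44.800, 0.0000). A1 meets BN tangentially, so SN is at right angles to BN, so S = N + (0, 7.7) = (-44.800, 7.7000). Since SV ⟂ VC (tangency), |SC| = √(7.7² + 21.5²) = 22.837 regardless of where V sits on A1. So C lies on both circle(B, 39.58) and circle(S, 22.837); the above-BN intersection is C = (-30.361, 25.393). V is the foot of the tangent from C: V = (-37.542, 5.1280).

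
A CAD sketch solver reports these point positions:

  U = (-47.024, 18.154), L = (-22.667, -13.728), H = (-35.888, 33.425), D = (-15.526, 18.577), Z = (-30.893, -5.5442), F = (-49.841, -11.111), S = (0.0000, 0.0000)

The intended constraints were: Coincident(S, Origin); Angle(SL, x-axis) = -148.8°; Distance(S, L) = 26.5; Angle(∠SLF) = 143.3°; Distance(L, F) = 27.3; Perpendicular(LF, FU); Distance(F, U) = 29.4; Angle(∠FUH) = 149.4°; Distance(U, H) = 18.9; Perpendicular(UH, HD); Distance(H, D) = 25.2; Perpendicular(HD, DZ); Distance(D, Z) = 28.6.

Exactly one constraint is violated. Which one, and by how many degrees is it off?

Perpendicular(HD, DZ) — off by 3.60°.

S = (0.00, 0.00) ✓; SL at -148.8° ✓; |SL| = 26.50 ✓; ∠SLF = 143.3° ✓; |LF| = 27.30 ✓; ∠(LF, FU) = 90.00° ✓; |FU| = 29.40 ✓; ∠FUH = 149.4° ✓; |UH| = 18.90 ✓; ∠(UH, HD) = 90.00° ✓; |HD| = 25.20 ✓; ∠(HD, DZ) = 86.40° ✗; |DZ| = 28.60 ✓.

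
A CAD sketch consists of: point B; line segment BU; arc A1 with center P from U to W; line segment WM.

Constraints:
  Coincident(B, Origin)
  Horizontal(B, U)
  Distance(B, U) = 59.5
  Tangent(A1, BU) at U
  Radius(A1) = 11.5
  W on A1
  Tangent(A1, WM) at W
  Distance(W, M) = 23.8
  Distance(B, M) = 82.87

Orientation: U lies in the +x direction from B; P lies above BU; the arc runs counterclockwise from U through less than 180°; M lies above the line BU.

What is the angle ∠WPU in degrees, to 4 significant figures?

75.54°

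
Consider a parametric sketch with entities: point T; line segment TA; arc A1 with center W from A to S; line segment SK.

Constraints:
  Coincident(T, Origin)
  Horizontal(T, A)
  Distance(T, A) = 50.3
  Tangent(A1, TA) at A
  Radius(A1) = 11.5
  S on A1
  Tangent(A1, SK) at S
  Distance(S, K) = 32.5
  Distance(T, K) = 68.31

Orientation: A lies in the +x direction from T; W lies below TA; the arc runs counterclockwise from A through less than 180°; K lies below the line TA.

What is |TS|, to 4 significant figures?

42.38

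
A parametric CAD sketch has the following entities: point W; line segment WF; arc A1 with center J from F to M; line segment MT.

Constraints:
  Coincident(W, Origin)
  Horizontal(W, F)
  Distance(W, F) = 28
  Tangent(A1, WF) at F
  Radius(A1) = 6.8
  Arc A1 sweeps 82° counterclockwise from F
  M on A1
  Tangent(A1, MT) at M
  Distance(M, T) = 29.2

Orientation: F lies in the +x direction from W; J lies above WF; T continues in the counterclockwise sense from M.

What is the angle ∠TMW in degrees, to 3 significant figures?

108°

W is at the origin; W and F share the same y with |WF| = 28.0 and F on the +x side, so F = (28.0, 0.00). Since A1 is tangent to WF there, JF ⟂ WF, so J = F + (0, 6.8) = (28.0, 6.80). On A1, F sits at bearing -90° from J; an 82° counterclockwise sweep puts M at bearing -8°, so M = J + 6.8·(cos -8°, sin -8°) = (34.7, 5.85). A1 meets MT tangentially, so JM is at right angles to MT, so MT runs along (−sin -8°, cos -8°); with |MT| = 29.2, T = (38.8, 34.8). Then cos ∠TMW = MT·MW / (|MT||MW|), giving 108°.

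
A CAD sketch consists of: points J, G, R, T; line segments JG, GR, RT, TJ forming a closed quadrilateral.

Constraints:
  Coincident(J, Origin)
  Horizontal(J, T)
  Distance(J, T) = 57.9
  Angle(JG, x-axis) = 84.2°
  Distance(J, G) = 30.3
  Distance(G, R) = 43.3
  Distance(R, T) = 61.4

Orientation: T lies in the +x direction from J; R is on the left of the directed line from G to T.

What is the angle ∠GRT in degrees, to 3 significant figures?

71.0°

Checks: |GR| = 43.30 ✓; |RT| = 61.40 ✓.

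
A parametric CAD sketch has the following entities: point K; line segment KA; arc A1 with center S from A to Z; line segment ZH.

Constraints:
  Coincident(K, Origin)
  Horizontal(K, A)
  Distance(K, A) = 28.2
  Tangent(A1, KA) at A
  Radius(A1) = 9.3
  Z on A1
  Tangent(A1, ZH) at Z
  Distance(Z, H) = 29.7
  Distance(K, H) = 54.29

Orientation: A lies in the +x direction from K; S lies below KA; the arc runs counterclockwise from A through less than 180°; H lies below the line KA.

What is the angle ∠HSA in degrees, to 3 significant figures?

162°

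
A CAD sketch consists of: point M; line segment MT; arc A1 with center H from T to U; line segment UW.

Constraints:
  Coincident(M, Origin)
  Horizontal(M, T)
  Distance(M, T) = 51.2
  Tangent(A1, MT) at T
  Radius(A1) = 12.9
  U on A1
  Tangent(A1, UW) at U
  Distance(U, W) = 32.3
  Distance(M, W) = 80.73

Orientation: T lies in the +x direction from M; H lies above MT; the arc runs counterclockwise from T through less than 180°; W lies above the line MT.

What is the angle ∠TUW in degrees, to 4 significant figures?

138.7°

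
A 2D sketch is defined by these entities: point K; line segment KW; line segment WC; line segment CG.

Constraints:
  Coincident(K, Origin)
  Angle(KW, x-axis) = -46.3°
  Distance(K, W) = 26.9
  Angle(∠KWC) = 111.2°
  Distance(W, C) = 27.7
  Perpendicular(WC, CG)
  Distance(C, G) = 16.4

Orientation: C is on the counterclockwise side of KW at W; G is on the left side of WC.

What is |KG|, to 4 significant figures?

38.42

K is at the origin; KW runs at -46.3° with length 26.9, so W = 26.9·(cos -46.3°, sin -46.3°) = (18.58, -19.45). ∠KWC = 111.2°, so WC runs at -46.3° + (180° − 111.2°) = 22.50° from the x-axis; with |WC| = 27.7, C = W + 27.7·(cos 22.50°, sin 22.50°) = (44.18, -8.847). WC ⟂ CG; with |CG| = 16.4 on the left of WC, G = C + 16.4·(-0.3827, 0.9239) = (37.90, 6.304). Then |KG| = |G − K| = 38.42.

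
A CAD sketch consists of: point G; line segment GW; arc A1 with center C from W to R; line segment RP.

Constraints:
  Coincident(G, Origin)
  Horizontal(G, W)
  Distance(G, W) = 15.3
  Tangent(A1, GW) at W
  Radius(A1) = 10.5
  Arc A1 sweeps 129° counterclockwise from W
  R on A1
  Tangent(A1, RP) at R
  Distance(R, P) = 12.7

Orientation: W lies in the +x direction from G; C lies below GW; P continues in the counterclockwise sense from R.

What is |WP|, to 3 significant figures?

27.0

G is at the origin; G and W share the same y with |GW| = 15.3 and W on the +x side, so W = (15.3, 0.00). The tangent condition forces CW to be normal to GW, so C = W + (0, -10.5) = (15.3, -10.5). On A1, W sits at bearing 90° from C; a 129° counterclockwise sweep puts R at bearing 219°, so R = C + 10.5·(cos 219°, sin 219°) = (7.14, -17.1). The tangent condition forces CR to be normal to RP, so RP runs along (−sin 219°, cos 219°); with |RP| = 12.7, P = (15.1, -27.0). Then |WP| = |P − W| = 27.0.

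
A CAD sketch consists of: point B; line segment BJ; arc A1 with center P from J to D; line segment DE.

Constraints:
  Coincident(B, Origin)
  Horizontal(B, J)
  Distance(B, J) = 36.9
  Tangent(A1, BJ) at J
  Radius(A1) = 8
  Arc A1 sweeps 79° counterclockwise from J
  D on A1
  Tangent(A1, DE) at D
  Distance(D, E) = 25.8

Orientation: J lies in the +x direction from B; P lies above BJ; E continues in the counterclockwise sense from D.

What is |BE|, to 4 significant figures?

58.98

B is at the origin; BJ is horizontal with |BJ| = 36.9 and J on the +x side, so J = (36.90, 0.000). The tangent condition forces PJ to be normal to BJ, so P = J + (0, 8) = (36.90, 8.000). On A1, J sits at bearing -90° from P; a 79° counterclockwise sweep puts D at bearing -11°, so D = P + 8.0·(cos -11°, sin -11°) = (44.75, 6.474). Tangency of A1 to DE means the radius PD is perpendicular to DE, so DE runs along (−sin -11°, cos -11°); with |DE| = 25.8, E = (49.68, 31.80). Then |BE| = |E − B| = 58.98.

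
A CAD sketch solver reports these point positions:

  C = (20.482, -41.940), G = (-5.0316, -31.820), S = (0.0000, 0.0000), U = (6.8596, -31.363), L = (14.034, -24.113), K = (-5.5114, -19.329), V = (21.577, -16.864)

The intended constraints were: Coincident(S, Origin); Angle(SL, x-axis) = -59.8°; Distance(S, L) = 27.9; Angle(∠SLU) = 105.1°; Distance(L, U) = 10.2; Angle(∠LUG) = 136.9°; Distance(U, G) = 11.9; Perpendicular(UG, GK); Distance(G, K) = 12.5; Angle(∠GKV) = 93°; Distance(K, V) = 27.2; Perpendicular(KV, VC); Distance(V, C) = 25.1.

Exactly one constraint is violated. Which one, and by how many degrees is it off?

Perpendicular(KV, VC) — off by 7.70°.

S = (0.00, 0.00) ✓; SL at -59.80° ✓; |SL| = 27.90 ✓; ∠SLU = 105.1° ✓; |LU| = 10.20 ✓; ∠LUG = 136.9° ✓; |UG| = 11.90 ✓; ∠(UG, GK) = 90.00° ✓; |GK| = 12.50 ✓; ∠GKV = 93.00° ✓; |KV| = 27.20 ✓; ∠(KV, VC) = 97.70° ✗; |VC| = 25.10 ✓.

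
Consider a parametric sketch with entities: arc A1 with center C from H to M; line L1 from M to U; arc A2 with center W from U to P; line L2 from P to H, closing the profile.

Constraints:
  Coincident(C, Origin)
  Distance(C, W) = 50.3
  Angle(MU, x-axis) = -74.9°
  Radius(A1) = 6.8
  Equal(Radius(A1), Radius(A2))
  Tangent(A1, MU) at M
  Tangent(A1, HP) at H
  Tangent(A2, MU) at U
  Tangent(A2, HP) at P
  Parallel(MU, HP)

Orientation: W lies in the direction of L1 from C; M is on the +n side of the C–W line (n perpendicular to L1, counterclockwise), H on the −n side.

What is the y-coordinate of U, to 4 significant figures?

-46.79

The slot axis is L1's direction at -74.9°, so u = (cos -74.9°, sin -74.9°) = (0.2605, -0.9655) and n = (−sin -74.9°, cos -74.9°) = (0.9655, 0.2605). C is at the origin and W lies 50.3 along u from C, so W = 50.3·u = (13.10, -48.56). Tangency of A1 to both parallel lines with radius 6.8 puts M and H at C ± 6.8·n: M = (6.565, 1.771), H = (-6.565, -1.771). Equal radii place U and P the same way about W: U = W + 6.8·n = (19.67, -46.79), P = W − 6.8·n = (6.538, -50.33). So U.y = -46.79.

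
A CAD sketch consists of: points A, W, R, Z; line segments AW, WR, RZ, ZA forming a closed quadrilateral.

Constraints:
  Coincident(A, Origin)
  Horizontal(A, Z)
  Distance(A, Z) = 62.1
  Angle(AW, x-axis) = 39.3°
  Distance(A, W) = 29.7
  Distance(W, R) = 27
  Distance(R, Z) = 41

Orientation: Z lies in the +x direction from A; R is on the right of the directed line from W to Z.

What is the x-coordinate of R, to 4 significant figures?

21.92

Checks: |WR| = 27.00 ✓; |RZ| = 41.00 ✓.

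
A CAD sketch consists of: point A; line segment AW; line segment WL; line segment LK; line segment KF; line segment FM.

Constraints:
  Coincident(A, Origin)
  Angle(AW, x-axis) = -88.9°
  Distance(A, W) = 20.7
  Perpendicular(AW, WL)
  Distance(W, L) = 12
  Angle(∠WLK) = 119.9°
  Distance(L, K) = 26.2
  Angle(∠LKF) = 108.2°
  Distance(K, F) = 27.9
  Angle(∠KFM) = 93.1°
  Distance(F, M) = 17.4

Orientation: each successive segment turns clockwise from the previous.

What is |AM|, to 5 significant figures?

13.853

A is at the origin; AW runs at -88.9° with length 20.7, so W = (0.39739, -20.696). AW is perpendicular to WL, so WL runs at -178.90°; with |WL| = 12.0, L = (-11.600, -20.927). ∠WLK = 119.9° gives LK at 121.00° from the x-axis; with |LK| = 26.2, K = (-25.094, 1.5312). ∠LKF = 108.2° gives KF at 49.200° from the x-axis; with |KF| = 27.9, F = (-6.8640, 22.651). ∠KFM = 93.1° gives FM at -37.700° from the x-axis; with |FM| = 17.4, M = (6.9033, 12.011). Then |AM| = |M − A| = 13.853.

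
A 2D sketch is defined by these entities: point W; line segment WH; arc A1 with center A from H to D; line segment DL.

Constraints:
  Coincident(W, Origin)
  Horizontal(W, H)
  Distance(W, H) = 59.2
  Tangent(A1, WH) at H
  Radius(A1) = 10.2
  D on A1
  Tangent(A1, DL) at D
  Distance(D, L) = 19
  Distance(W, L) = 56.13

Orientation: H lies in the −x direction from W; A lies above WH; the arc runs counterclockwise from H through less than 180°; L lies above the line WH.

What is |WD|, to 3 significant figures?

50.0

Checks: |WH| = 59.20 ✓; |AD| = 10.20 ✓; ∠(AD, DL) = 90.00° ✓; |DL| = 19.00 ✓; |WL| = 56.13 ✓.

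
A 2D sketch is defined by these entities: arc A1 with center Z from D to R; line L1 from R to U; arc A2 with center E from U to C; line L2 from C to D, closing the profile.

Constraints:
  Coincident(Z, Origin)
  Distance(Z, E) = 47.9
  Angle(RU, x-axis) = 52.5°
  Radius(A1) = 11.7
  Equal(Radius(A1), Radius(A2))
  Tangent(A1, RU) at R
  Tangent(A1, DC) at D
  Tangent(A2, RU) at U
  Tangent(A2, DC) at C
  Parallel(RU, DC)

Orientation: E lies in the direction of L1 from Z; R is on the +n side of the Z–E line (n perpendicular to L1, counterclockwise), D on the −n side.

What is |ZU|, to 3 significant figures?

49.3

The slot axis is L1's direction at 52.5°, so u = (cos 52.5°, sin 52.5°) = (0.609, 0.793) and n = (−sin 52.5°, cos 52.5°) = (-0.793, 0.609). Z is at the origin and E lies 47.9 along u from Z, so E = 47.9·u = (29.2, 38.0). Tangency of A1 to both parallel lines with radius 11.7 puts R and D at Z ± 11.7·n: R = (-9.28, 7.12), D = (9.28, -7.12). Equal radii place U and C the same way about E: U = E + 11.7·n = (19.9, 45.1), C = E − 11.7·n = (38.4, 30.9). Then |ZU| = |U − Z| = 49.3.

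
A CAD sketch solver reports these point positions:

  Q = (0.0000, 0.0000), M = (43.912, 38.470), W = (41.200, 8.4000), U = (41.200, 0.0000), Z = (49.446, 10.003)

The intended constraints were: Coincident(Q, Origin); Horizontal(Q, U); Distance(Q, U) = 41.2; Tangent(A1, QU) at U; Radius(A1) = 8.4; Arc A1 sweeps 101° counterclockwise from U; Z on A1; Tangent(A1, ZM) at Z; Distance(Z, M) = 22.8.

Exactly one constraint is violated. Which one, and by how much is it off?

Distance(Z, M) = 22.8 — off by 6.20.

Q = (0.00, 0.00) ✓; Q.y = 0.00, U.y = 0.00 ✓; |QU| = 41.20 ✓; ∠(WU, UQ) = 90.00° ✓; |WU| = 8.400 ✓; bearing(W→Z) − bearing(W→U) = 101.0° ✓; |WZ| = 8.400 ✓; ∠(WZ, ZM) = 90.00° ✓; |ZM| = 29.00 ✗.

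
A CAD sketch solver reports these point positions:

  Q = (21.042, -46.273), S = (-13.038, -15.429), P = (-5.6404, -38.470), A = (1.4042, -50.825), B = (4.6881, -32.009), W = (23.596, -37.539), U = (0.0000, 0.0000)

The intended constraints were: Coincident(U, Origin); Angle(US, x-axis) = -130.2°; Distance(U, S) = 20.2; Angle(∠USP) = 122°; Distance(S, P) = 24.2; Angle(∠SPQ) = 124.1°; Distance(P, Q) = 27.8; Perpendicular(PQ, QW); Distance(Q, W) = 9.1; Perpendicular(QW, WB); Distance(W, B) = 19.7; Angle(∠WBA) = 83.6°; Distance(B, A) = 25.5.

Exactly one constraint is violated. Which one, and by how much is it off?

Distance(B, A) = 25.5 — off by 6.40.

U = (0.00, 0.00) ✓; US at -130.2° ✓; |US| = 20.20 ✓; ∠USP = 122.0° ✓; |SP| = 24.20 ✓; ∠SPQ = 124.1° ✓; |PQ| = 27.80 ✓; ∠(PQ, QW) = 90.00° ✓; |QW| = 9.100 ✓; ∠(QW, WB) = 90.00° ✓; |WB| = 19.70 ✓; ∠WBA = 83.60° ✓; |BA| = 19.10 ✗.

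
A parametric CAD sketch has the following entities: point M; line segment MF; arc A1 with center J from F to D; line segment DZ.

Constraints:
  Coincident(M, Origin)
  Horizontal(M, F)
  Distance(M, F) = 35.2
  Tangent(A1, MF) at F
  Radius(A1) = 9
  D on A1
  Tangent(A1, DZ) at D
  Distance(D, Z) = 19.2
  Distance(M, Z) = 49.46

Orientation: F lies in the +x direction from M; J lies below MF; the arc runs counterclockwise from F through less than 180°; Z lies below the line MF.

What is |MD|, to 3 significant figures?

31.5

M is at the origin; M and F share the same y with |MF| = 35.2 and F on the +x side, so F = (35.2, 0.00). The tangent condition forces JF to be normal to MF, so J = F + (0, -9) = (35.2, -9.00). Since JD ⟂ DZ (tangency), |JZ| = √(9.0² + 19.2²) = 21.2 regardless of where D sits on A1. So Z lies on both circle(M, 49.46) and circle(J, 21.2); the below-MF intersection is Z = (39.5, -29.8). D is the foot of the tangent from Z: D = (28.0, -14.4).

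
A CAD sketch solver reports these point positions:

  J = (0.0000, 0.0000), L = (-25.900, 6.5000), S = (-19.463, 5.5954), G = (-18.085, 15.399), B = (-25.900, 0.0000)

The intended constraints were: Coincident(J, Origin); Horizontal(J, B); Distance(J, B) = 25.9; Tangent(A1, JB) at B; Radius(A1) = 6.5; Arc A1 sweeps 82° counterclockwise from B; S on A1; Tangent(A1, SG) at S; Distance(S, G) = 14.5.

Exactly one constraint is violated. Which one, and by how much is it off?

Distance(S, G) = 14.5 — off by 4.60.

J = (0.00, 0.00) ✓; J.y = 0.00, B.y = 0.00 ✓; |JB| = 25.90 ✓; ∠(LB, BJ) = 90.00° ✓; |LB| = 6.500 ✓; bearing(L→S) − bearing(L→B) = 82.00° ✓; |LS| = 6.500 ✓; ∠(LS, SG) = 90.00° ✓; |SG| = 9.900 ✗.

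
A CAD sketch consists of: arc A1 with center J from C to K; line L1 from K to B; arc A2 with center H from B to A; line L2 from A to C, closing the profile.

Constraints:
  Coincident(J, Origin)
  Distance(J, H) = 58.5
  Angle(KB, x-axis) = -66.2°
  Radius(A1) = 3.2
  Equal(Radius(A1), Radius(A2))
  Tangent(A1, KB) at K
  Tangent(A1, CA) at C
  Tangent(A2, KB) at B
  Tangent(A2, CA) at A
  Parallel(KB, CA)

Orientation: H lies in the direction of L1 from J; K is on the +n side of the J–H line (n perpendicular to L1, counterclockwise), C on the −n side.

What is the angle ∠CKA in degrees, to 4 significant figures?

83.76°

The slot axis is L1's direction at -66.2°, so u = (cos -66.2°, sin -66.2°) = (0.4035, -0.9150) and n = (−sin -66.2°, cos -66.2°) = (0.9150, 0.4035). J is at the origin and H lies 58.5 along u from J, so H = 58.5·u = (23.61, -53.53). Tangency of A1 to both parallel lines with radius 3.2 puts K and C at J ± 3.2·n: K = (2.928, 1.291), C = (-2.928, -1.291). Equal radii place B and A the same way about H: B = H + 3.2·n = (26.54, -52.23), A = H − 3.2·n = (20.68, -54.82). Then cos ∠CKA = KC·KA / (|KC||KA|), giving 83.76°.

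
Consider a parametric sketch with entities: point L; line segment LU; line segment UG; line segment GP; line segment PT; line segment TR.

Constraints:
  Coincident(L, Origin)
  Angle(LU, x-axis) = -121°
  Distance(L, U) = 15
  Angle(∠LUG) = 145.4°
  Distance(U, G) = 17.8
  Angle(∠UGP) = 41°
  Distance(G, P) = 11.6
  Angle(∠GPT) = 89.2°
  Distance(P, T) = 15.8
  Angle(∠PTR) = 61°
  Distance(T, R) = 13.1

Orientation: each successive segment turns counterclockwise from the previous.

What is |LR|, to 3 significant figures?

28.6

∠GPT = 89.2° gives PT at 143° from the x-axis; with |PT| = 15.8, T = (-12.2, -12.0). ∠PTR = 61.0° gives TR at -97.6° from the x-axis; with |TR| = 13.1, R = (-14.0, -25.0). Then |LR| = |R − L| = 28.6.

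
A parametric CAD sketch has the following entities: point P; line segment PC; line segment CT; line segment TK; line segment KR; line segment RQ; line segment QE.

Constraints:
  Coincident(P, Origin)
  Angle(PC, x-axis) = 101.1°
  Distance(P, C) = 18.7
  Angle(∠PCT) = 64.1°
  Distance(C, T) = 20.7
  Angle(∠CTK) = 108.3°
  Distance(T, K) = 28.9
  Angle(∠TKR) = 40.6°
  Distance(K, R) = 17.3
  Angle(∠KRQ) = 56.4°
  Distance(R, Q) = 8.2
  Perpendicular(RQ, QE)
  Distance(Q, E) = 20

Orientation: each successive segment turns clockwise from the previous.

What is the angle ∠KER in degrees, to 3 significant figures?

36.1°

∠KRQ = 56.4° gives RQ at 10.5° from the x-axis; with |RQ| = 8.2, Q = (14.2, -1.87). RQ is perpendicular to QE, so QE runs at -79.5°; with |QE| = 20.0, E = (17.8, -21.5). Then cos ∠KER = EK·ER / (|EK||ER|), giving 36.1°.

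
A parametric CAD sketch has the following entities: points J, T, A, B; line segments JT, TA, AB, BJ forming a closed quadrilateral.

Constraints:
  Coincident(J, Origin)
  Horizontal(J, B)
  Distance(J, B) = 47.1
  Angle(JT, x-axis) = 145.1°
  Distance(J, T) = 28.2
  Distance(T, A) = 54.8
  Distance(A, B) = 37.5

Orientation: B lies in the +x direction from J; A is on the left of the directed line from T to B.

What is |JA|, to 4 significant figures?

43.87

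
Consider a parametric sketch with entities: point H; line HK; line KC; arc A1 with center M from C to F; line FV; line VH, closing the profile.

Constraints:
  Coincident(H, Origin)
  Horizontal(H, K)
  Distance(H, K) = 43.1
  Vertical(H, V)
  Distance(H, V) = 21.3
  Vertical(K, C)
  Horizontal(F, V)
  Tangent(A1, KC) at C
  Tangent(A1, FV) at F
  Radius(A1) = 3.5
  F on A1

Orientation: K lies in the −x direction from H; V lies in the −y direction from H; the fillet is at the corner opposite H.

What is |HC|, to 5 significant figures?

46.631

H is at the origin; H and K share the same y with |HK| = 43.1 and K on the −x side, so K = (-43.100, 0.0000). H and V share the same x with |HV| = 21.3 and V on the −y side, so V = (0.0000, -21.300). The virtual corner opposite H is at (-43.100, -21.300). Since A1 is tangent to KC there, MC ⟂ KC and A1 meets FV tangentially, so MF is at right angles to FV, with radius 3.5, so the center M sits 3.5 in from both sides at M = (-39.600, -17.800). That places the tangent points at C = (-43.100, -17.800) on KC and F = (-39.600, -21.300) on FV. Then |HC| = |C − H| = 46.631.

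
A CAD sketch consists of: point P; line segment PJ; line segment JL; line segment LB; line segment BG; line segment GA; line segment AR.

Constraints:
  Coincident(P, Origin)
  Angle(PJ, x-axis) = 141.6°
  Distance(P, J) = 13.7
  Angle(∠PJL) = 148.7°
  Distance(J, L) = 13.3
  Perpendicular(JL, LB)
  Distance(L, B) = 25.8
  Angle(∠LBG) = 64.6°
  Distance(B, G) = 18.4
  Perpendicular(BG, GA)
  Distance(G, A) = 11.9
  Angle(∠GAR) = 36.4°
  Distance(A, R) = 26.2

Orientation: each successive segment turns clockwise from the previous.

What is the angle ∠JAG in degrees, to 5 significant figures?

140.61°

∠LBG = 64.6° gives BG at -95.100° from the x-axis; with |BG| = 18.4, G = (7.2110, 11.607). BG ⟂ GA, so GA runs at 174.90°; with |GA| = 11.9, A = (-4.6419, 12.665). Then cos ∠JAG = AJ·AG / (|AJ||AG|), giving 140.61°.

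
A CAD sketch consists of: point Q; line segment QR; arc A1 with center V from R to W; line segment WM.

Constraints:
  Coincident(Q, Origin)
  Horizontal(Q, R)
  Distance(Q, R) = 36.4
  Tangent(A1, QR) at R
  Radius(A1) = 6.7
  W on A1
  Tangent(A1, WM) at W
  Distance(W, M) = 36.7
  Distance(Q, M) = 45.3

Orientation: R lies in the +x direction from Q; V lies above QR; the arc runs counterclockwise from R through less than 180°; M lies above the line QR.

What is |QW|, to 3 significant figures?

43.2

Q is at the origin; QR is horizontal with |QR| = 36.4 and R on the +x side, so R = (36.4, 0.00). Tangency of A1 to QR means the radius VR is perpendicular to QR, so V = R + (0, 6.7) = (36.4, 6.70). Since VW ⟂ WM (tangency), |VM| = √(6.7² + 36.7²) = 37.3 regardless of where W sits on A1. So M lies on both circle(Q, 45.3) and circle(V, 37.3); the above-QR intersection is M = (20.4, 40.4). W is the foot of the tangent from M: W = (41.8, 10.6).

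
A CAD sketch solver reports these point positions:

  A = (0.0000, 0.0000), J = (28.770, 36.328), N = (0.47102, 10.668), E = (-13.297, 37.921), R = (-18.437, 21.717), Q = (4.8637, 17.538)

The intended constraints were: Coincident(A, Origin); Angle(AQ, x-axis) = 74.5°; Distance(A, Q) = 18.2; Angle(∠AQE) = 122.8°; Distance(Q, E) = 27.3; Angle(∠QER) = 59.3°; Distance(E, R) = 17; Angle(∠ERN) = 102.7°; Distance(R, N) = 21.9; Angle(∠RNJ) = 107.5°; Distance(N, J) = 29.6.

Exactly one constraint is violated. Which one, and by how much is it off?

Distance(N, J) = 29.6 — off by 8.60.

A = (0.00, 0.00) ✓; AQ at 74.50° ✓; |AQ| = 18.20 ✓; ∠AQE = 122.8° ✓; |QE| = 27.30 ✓; ∠QER = 59.30° ✓; |ER| = 17.00 ✓; ∠ERN = 102.7° ✓; |RN| = 21.90 ✓; ∠RNJ = 107.5° ✓; |NJ| = 38.20 ✗.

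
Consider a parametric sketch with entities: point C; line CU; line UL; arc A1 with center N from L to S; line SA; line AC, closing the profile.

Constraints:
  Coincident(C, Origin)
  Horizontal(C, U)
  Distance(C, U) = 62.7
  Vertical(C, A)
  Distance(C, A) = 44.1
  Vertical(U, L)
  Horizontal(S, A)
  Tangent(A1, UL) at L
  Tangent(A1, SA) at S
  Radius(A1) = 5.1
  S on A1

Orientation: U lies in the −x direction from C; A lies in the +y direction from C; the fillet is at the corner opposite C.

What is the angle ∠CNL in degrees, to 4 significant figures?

145.9°

The virtual corner opposite C is at (-62.70, 44.10). Tangency of A1 to UL means the radius NL is perpendicular to UL and since A1 is tangent to SA there, NS ⟂ SA, with radius 5.1, so the center N sits 5.1 in from both sides at N = (-57.60, 39.00). That places the tangent points at L = (-62.70, 39.00) on UL and S = (-57.60, 44.10) on SA. Then cos ∠CNL = NC·NL / (|NC||NL|), giving 145.9°.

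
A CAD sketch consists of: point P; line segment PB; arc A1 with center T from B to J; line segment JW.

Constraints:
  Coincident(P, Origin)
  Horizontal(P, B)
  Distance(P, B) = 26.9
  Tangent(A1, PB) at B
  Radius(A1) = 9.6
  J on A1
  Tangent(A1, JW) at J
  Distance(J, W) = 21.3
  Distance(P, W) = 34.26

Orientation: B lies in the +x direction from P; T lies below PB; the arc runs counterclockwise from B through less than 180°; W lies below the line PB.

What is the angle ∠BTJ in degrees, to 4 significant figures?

86.53°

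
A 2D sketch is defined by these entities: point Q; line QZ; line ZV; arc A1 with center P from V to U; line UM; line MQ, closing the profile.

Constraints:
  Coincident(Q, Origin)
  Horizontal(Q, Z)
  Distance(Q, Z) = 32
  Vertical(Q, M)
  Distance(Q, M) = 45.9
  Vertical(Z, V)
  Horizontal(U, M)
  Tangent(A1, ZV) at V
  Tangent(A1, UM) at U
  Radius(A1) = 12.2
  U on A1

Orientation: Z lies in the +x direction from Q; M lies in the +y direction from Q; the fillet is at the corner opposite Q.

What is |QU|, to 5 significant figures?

49.988

Q is at the origin; QZ is horizontal with |QZ| = 32.0 and Z on the +x side, so Z = (32.000, 0.0000). Q and M share the same x with |QM| = 45.9 and M on the +y side, so M = (0.0000, 45.900). The virtual corner opposite Q is at (32.000, 45.900). Tangency of A1 to ZV means the radius PV is perpendicular to ZV and A1 meets UM tangentially, so PU is at right angles to UM, with radius 12.2, so the center P sits 12.2 in from both sides at P = (19.800, 33.700). That places the tangent points at V = (32.000, 33.700) on ZV and U = (19.800, 45.900) on UM. Then |QU| = |U − Q| = 49.988.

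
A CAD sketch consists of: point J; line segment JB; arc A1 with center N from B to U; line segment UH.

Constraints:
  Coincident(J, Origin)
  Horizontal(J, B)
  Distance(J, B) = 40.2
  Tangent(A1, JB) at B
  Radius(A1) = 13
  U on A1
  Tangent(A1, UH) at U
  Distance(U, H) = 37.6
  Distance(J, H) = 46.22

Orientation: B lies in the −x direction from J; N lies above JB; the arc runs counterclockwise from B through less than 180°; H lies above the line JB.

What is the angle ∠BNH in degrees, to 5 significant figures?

140.59°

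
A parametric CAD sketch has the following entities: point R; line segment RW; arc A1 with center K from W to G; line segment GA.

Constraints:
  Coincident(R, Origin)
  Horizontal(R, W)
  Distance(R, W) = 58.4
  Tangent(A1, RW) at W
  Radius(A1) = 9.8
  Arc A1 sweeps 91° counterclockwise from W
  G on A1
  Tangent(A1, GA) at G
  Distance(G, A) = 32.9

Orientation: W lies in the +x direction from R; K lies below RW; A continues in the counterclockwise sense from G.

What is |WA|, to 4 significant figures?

43.85

R is at the origin; R and W share the same y with |RW| = 58.4 and W on the +x side, so W = (58.40, 0.000). The tangent condition forces KW to be normal to RW, so K = W + (0, -9.8) = (58.40, -9.800). On A1, W sits at bearing 90° from K; a 91° counterclockwise sweep puts G at bearing 181°, so G = K + 9.8·(cos 181°, sin 181°) = (48.60, -9.971). Since A1 is tangent to GA there, KG ⟂ GA, so GA runs along (−sin 181°, cos 181°); with |GA| = 32.9, A = (49.18, -42.87). Then |WA| = |A − W| = 43.85.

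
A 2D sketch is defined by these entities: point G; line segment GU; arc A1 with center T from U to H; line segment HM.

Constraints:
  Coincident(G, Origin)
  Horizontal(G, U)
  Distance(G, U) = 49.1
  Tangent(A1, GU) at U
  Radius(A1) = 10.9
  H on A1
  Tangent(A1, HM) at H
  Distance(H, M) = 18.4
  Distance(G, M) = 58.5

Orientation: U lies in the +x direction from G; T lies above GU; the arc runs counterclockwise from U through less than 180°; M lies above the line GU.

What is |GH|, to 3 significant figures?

60.7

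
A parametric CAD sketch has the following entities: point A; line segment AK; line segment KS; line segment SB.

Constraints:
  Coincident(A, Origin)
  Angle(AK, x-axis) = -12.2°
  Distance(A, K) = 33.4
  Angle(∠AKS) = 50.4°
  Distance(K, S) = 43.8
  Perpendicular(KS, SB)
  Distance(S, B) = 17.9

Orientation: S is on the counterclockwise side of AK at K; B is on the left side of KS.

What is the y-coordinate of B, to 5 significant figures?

23.590

A is at the origin; AK runs at -12.2° with length 33.4, so K = 33.4·(cos -12.2°, sin -12.2°) = (32.646, -7.0582). ∠AKS = 50.4°, so KS runs at -12.2° + (180° − 50.4°) = 117.40° from the x-axis; with |KS| = 43.8, S = K + 43.8·(cos 117.40°, sin 117.40°) = (12.489, 31.828). The perpendicularity gives SB at right angles to KS; with |SB| = 17.9 on the left of KS, B = S + 17.9·(-0.88782, -0.46020) = (-3.4030, 23.590). So B.y = 23.590.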